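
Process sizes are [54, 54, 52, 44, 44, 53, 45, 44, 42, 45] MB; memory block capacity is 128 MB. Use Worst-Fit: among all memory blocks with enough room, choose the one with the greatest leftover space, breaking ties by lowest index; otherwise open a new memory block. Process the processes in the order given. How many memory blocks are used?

54 MB → memory block 1 (remaining 74 MB)
54 MB → memory block 1 (remaining 20 MB)
52 MB → memory block 2 (remaining 76 MB)
44 MB → memory block 2 (remaining 32 MB)
44 MB → memory block 3 (remaining 84 MB)
53 MB → memory block 3 (remaining 31 MB)
45 MB → memory block 4 (remaining 83 MB)
44 MB → memory block 4 (remaining 39 MB)
42 MB → memory block 5 (remaining 86 MB)
45 MB → memory block 5 (remaining 41 MB)

5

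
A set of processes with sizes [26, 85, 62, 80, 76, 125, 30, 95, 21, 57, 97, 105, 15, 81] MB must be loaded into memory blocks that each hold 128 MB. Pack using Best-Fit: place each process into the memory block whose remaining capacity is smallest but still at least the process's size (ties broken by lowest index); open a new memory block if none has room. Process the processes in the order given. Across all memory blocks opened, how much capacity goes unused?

197

memory block 1: place 26 MB, 102 MB left
memory block 1: place 85 MB, 17 MB left
memory block 2: place 62 MB, 66 MB left
memory block 3: place 80 MB, 48 MB left
memory block 4: place 76 MB, 52 MB left
memory block 5: place 125 MB, 3 MB left
memory block 3: place 30 MB, 18 MB left
memory block 6: place 95 MB, 33 MB left
memory block 6: place 21 MB, 12 MB left
memory block 2: place 57 MB, 9 MB left
memory block 7: place 97 MB, 31 MB left
memory block 8: place 105 MB, 23 MB left
memory block 1: place 15 MB, 2 MB left
memory block 9: place 81 MB, 47 MB left
9 memory blocks × 128 MB = 1152 MB; used 955 MB; unused 197 MB.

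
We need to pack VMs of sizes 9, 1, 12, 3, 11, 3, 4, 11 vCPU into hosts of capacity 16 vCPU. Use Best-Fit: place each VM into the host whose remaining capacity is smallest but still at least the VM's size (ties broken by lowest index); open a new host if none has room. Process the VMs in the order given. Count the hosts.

4

9 vCPU → host 1 (remaining 7 vCPU)
1 vCPU → host 1 (remaining 6 vCPU)
12 vCPU → host 2 (remaining 4 vCPU)
3 vCPU → host 2 (remaining 1 vCPU)
11 vCPU → host 3 (remaining 5 vCPU)
3 vCPU → host 3 (remaining 2 vCPU)
4 vCPU → host 1 (remaining 2 vCPU)
11 vCPU → host 4 (remaining 5 vCPU)
Final hosts: [9,1,4] [12,3] [11,3] [11].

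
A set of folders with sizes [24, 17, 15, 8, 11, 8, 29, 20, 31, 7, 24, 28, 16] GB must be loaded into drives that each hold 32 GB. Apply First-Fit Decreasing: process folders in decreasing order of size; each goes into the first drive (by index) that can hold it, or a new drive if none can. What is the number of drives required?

8

Sorted descending: 31, 29, 28, 24, 24, 20, 17, 16, 15, 11, 8, 8, 7.
31 GB → drive 1 (remaining 1 GB)
29 GB → drive 2 (remaining 3 GB)
28 GB → drive 3 (remaining 4 GB)
24 GB → drive 4 (remaining 8 GB)
24 GB → drive 5 (remaining 8 GB)
20 GB → drive 6 (remaining 12 GB)
17 GB → drive 7 (remaining 15 GB)
16 GB → drive 8 (remaining 16 GB)
15 GB → drive 7 (remaining 0 GB)
11 GB → drive 6 (remaining 1 GB)
8 GB → drive 4 (remaining 0 GB)
8 GB → drive 5 (remaining 0 GB)
7 GB → drive 8 (remaining 9 GB)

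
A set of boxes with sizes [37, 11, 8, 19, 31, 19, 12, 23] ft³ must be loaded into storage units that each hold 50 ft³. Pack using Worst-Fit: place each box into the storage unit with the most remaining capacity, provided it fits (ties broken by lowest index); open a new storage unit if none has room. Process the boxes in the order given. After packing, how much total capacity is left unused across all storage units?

40

Put 37 ft³ in storage unit 1; 13 ft³ remain.
Put 11 ft³ in storage unit 1; 2 ft³ remain.
Put 8 ft³ in storage unit 2; 42 ft³ remain.
Put 19 ft³ in storage unit 2; 23 ft³ remain.
Put 31 ft³ in storage unit 3; 19 ft³ remain.
Put 19 ft³ in storage unit 2; 4 ft³ remain.
Put 12 ft³ in storage unit 3; 7 ft³ remain.
Put 23 ft³ in storage unit 4; 27 ft³ remain.
4 storage units × 50 ft³ = 200 ft³; used 160 ft³; unused 40 ft³.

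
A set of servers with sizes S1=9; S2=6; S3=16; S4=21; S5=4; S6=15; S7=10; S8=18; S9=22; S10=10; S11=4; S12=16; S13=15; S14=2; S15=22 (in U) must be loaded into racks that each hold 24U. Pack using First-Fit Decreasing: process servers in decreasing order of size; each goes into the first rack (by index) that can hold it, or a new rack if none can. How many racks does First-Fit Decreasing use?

9 racks

Sorted descending: 22, 22, 21, 18, 16, 16, 15, 15, 10, 10, 9, 6, 4, 4, 2.
Put 22U in rack 1; 2U remain.
Put 22U in rack 2; 2U remain.
Put 21U in rack 3; 3U remain.
Put 18U in rack 4; 6U remain.
Put 16U in rack 5; 8U remain.
Put 16U in rack 6; 8U remain.
Put 15U in rack 7; 9U remain.
Put 15U in rack 8; 9U remain.
Put 10U in rack 9; 14U remain.
Put 10U in rack 9; 4U remain.
Put 9U in rack 7; 0U remain.
Put 6U in rack 4; 0U remain.
Put 4U in rack 5; 4U remain.
Put 4U in rack 5; 0U remain.
Put 2U in rack 1; 0U remain.
Final racks: [22,2] [22] [21] [18,6] [16,4,4] [16] [15,9] [15] [10,10].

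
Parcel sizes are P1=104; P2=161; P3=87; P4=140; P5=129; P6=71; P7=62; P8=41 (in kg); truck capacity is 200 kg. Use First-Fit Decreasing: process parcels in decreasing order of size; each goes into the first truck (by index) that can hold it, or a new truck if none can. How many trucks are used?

5 trucks

Sorted descending: 161, 140, 129, 104, 87, 71, 62, 41.
truck 1: place 161 kg, 39 kg left
truck 2: place 140 kg, 60 kg left
truck 3: place 129 kg, 71 kg left
truck 4: place 104 kg, 96 kg left
truck 4: place 87 kg, 9 kg left
truck 3: place 71 kg, 0 kg left
truck 5: place 62 kg, 138 kg left
truck 2: place 41 kg, 19 kg left
Final trucks: [161] [140,41] [129,71] [104,87] [62].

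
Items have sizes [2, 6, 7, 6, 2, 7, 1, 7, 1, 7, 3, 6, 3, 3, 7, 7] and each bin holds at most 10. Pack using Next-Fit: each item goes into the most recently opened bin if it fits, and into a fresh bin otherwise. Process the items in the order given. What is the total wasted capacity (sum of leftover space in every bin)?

bin 1: place 2, 8 left
bin 1: place 6, 2 left
bin 2: place 7, 3 left
bin 3: place 6, 4 left
bin 3: place 2, 2 left
bin 4: place 7, 3 left
bin 4: place 1, 2 left
bin 5: place 7, 3 left
bin 5: place 1, 2 left
bin 6: place 7, 3 left
bin 6: place 3, 0 left
bin 7: place 6, 4 left
bin 7: place 3, 1 left
bin 8: place 3, 7 left
bin 8: place 7, 0 left
bin 9: place 7, 3 left
9 bins × 10 = 90; used 75; unused 15.

15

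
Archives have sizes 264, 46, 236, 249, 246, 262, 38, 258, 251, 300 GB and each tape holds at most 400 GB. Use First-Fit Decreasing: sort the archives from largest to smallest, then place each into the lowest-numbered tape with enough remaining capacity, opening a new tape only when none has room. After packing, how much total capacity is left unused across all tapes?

Sorted descending: 300, 264, 262, 258, 251, 249, 246, 236, 46, 38.
tape 1: place 300 GB, 100 GB left
tape 2: place 264 GB, 136 GB left
tape 3: place 262 GB, 138 GB left
tape 4: place 258 GB, 142 GB left
tape 5: place 251 GB, 149 GB left
tape 6: place 249 GB, 151 GB left
tape 7: place 246 GB, 154 GB left
tape 8: place 236 GB, 164 GB left
tape 1: place 46 GB, 54 GB left
tape 1: place 38 GB, 16 GB left
8 tapes × 400 GB = 3200 GB; used 2150 GB; unused 1050 GB.

1050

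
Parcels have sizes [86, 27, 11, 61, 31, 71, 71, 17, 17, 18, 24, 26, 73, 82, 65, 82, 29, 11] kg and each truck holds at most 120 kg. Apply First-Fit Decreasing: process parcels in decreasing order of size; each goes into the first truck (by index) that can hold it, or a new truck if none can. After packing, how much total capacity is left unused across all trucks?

158

Sorted descending: 86, 82, 82, 73, 71, 71, 65, 61, 31, 29, 27, 26, 24, 18, 17, 17, 11, 11.
86 kg → truck 1 (remaining 34 kg)
82 kg → truck 2 (remaining 38 kg)
82 kg → truck 3 (remaining 38 kg)
73 kg → truck 4 (remaining 47 kg)
71 kg → truck 5 (remaining 49 kg)
71 kg → truck 6 (remaining 49 kg)
65 kg → truck 7 (remaining 55 kg)
61 kg → truck 8 (remaining 59 kg)
31 kg → truck 1 (remaining 3 kg)
29 kg → truck 2 (remaining 9 kg)
27 kg → truck 3 (remaining 11 kg)
26 kg → truck 4 (remaining 21 kg)
24 kg → truck 5 (remaining 25 kg)
18 kg → truck 4 (remaining 3 kg)
17 kg → truck 5 (remaining 8 kg)
17 kg → truck 6 (remaining 32 kg)
11 kg → truck 3 (remaining 0 kg)
11 kg → truck 6 (remaining 21 kg)
8 trucks × 120 kg = 960 kg; used 802 kg; unused 158 kg.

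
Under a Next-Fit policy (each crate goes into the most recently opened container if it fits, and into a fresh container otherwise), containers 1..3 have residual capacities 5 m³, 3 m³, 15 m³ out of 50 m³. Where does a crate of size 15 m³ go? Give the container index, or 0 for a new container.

3

Next-Fit only looks at container 3, which has 15 m³ free.
15 m³ fits there.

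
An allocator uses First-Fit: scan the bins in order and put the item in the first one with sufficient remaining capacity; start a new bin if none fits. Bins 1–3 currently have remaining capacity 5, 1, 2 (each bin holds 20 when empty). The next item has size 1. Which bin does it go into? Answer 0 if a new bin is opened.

Bins with room: bin 1 (5), bin 2 (1), bin 3 (2).
The first with room is bin 1.

1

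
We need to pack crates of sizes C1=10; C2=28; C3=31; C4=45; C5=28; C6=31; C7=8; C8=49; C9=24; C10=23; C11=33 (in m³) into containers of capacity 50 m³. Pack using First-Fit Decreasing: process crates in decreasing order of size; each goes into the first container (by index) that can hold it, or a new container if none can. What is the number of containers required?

Sorted descending: 49, 45, 33, 31, 31, 28, 28, 24, 23, 10, 8.
container 1: place 49 m³, 1 m³ left
container 2: place 45 m³, 5 m³ left
container 3: place 33 m³, 17 m³ left
container 4: place 31 m³, 19 m³ left
container 5: place 31 m³, 19 m³ left
container 6: place 28 m³, 22 m³ left
container 7: place 28 m³, 22 m³ left
container 8: place 24 m³, 26 m³ left
container 8: place 23 m³, 3 m³ left
container 3: place 10 m³, 7 m³ left
container 4: place 8 m³, 11 m³ left
Final containers: [49] [45] [33,10] [31,8] [31] [28] [28] [24,23].

8 containers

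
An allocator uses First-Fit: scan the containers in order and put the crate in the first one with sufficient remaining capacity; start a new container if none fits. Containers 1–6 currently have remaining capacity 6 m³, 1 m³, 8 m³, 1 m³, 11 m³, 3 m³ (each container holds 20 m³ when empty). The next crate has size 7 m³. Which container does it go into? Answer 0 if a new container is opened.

Containers with room: container 3 (8 m³), container 5 (11 m³).
The first with room is container 3.

3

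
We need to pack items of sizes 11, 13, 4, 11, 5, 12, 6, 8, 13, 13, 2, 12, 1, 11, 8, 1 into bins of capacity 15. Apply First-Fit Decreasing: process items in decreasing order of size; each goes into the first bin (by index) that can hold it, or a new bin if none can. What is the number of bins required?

10 bins

Sorted descending: 13, 13, 13, 12, 12, 11, 11, 11, 8, 8, 6, 5, 4, 2, 1, 1.
13 → bin 1 (remaining 2)
13 → bin 2 (remaining 2)
13 → bin 3 (remaining 2)
12 → bin 4 (remaining 3)
12 → bin 5 (remaining 3)
11 → bin 6 (remaining 4)
11 → bin 7 (remaining 4)
11 → bin 8 (remaining 4)
8 → bin 9 (remaining 7)
8 → bin 10 (remaining 7)
6 → bin 9 (remaining 1)
5 → bin 10 (remaining 2)
4 → bin 6 (remaining 0)
2 → bin 1 (remaining 0)
1 → bin 2 (remaining 1)
1 → bin 2 (remaining 0)
Final bins: [13,2] [13,1,1] [13] [12] [12] [11,4] [11] [11] [8,6] [8,5].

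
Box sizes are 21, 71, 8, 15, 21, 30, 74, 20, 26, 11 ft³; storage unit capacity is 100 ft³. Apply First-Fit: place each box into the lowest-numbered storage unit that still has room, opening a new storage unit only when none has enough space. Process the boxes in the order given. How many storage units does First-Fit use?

storage unit 1: place 21 ft³, 79 ft³ left
storage unit 1: place 71 ft³, 8 ft³ left
storage unit 1: place 8 ft³, 0 ft³ left
storage unit 2: place 15 ft³, 85 ft³ left
storage unit 2: place 21 ft³, 64 ft³ left
storage unit 2: place 30 ft³, 34 ft³ left
storage unit 3: place 74 ft³, 26 ft³ left
storage unit 2: place 20 ft³, 14 ft³ left
storage unit 3: place 26 ft³, 0 ft³ left
storage unit 2: place 11 ft³, 3 ft³ left
Final storage units: [21,71,8] [15,21,30,20,11] [74,26].

3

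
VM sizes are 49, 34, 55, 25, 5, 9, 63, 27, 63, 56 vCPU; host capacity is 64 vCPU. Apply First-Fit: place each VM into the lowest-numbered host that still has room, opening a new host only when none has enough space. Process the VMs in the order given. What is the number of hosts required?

7 hosts

host 1: place 49 vCPU, 15 vCPU left
host 2: place 34 vCPU, 30 vCPU left
host 3: place 55 vCPU, 9 vCPU left
host 2: place 25 vCPU, 5 vCPU left
host 1: place 5 vCPU, 10 vCPU left
host 1: place 9 vCPU, 1 vCPU left
host 4: place 63 vCPU, 1 vCPU left
host 5: place 27 vCPU, 37 vCPU left
host 6: place 63 vCPU, 1 vCPU left
host 7: place 56 vCPU, 8 vCPU left
Final hosts: [49,5,9] [34,25] [55] [63] [27] [63] [56].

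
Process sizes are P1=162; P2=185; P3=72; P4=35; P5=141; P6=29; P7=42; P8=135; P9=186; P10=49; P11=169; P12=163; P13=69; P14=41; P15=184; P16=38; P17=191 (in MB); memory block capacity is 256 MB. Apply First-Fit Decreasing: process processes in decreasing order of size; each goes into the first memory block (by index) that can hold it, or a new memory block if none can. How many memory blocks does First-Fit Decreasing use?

Sorted descending: 191, 186, 185, 184, 169, 163, 162, 141, 135, 72, 69, 49, 42, 41, 38, 35, 29.
Put 191 MB in memory block 1; 65 MB remain.
Put 186 MB in memory block 2; 70 MB remain.
Put 185 MB in memory block 3; 71 MB remain.
Put 184 MB in memory block 4; 72 MB remain.
Put 169 MB in memory block 5; 87 MB remain.
Put 163 MB in memory block 6; 93 MB remain.
Put 162 MB in memory block 7; 94 MB remain.
Put 141 MB in memory block 8; 115 MB remain.
Put 135 MB in memory block 9; 121 MB remain.
Put 72 MB in memory block 4; 0 MB remain.
Put 69 MB in memory block 2; 1 MB remain.
Put 49 MB in memory block 1; 16 MB remain.
Put 42 MB in memory block 3; 29 MB remain.
Put 41 MB in memory block 5; 46 MB remain.
Put 38 MB in memory block 5; 8 MB remain.
Put 35 MB in memory block 6; 58 MB remain.
Put 29 MB in memory block 3; 0 MB remain.
Final memory blocks: [191,49] [186,69] [185,42,29] [184,72] [169,41,38] [163,35] [162] [141] [135].

9 memory blocks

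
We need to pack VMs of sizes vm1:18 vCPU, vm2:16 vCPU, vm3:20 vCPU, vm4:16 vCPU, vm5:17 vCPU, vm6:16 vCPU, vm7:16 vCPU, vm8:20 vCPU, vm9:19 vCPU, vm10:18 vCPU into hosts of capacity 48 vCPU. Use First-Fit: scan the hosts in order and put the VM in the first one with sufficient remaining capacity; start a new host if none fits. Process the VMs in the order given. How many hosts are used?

5 hosts

host 1: place vm1 (18 vCPU), 30 vCPU left
host 1: place vm2 (16 vCPU), 14 vCPU left
host 2: place vm3 (20 vCPU), 28 vCPU left
host 2: place vm4 (16 vCPU), 12 vCPU left
host 3: place vm5 (17 vCPU), 31 vCPU left
host 3: place vm6 (16 vCPU), 15 vCPU left
host 4: place vm7 (16 vCPU), 32 vCPU left
host 4: place vm8 (20 vCPU), 12 vCPU left
host 5: place vm9 (19 vCPU), 29 vCPU left
host 5: place vm10 (18 vCPU), 11 vCPU left
Final hosts: [18,16] [20,16] [17,16] [16,20] [19,18].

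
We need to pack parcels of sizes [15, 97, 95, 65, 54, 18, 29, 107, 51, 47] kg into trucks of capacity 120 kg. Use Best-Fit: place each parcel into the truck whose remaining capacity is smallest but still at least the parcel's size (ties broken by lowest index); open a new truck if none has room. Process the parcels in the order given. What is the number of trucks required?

6 trucks

15 kg → truck 1 (remaining 105 kg)
97 kg → truck 1 (remaining 8 kg)
95 kg → truck 2 (remaining 25 kg)
65 kg → truck 3 (remaining 55 kg)
54 kg → truck 3 (remaining 1 kg)
18 kg → truck 2 (remaining 7 kg)
29 kg → truck 4 (remaining 91 kg)
107 kg → truck 5 (remaining 13 kg)
51 kg → truck 4 (remaining 40 kg)
47 kg → truck 6 (remaining 73 kg)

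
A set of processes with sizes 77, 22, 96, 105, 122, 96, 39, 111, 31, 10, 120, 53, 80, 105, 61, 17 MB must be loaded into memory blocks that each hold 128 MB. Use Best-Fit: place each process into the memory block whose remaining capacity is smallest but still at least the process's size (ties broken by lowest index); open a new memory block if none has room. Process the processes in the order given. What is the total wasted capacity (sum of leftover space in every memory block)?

77 MB → memory block 1 (remaining 51 MB)
22 MB → memory block 1 (remaining 29 MB)
96 MB → memory block 2 (remaining 32 MB)
105 MB → memory block 3 (remaining 23 MB)
122 MB → memory block 4 (remaining 6 MB)
96 MB → memory block 5 (remaining 32 MB)
39 MB → memory block 6 (remaining 89 MB)
111 MB → memory block 7 (remaining 17 MB)
31 MB → memory block 2 (remaining 1 MB)
10 MB → memory block 7 (remaining 7 MB)
120 MB → memory block 8 (remaining 8 MB)
53 MB → memory block 6 (remaining 36 MB)
80 MB → memory block 9 (remaining 48 MB)
105 MB → memory block 10 (remaining 23 MB)
61 MB → memory block 11 (remaining 67 MB)
17 MB → memory block 3 (remaining 6 MB)
11 memory blocks × 128 MB = 1408 MB; used 1145 MB; unused 263 MB.

263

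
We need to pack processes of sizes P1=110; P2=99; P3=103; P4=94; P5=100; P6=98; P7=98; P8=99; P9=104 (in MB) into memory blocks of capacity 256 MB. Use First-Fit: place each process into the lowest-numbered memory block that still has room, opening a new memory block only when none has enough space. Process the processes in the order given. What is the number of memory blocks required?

5

memory block 1: place P1 (110 MB), 146 MB left
memory block 1: place P2 (99 MB), 47 MB left
memory block 2: place P3 (103 MB), 153 MB left
memory block 2: place P4 (94 MB), 59 MB left
memory block 3: place P5 (100 MB), 156 MB left
memory block 3: place P6 (98 MB), 58 MB left
memory block 4: place P7 (98 MB), 158 MB left
memory block 4: place P8 (99 MB), 59 MB left
memory block 5: place P9 (104 MB), 152 MB left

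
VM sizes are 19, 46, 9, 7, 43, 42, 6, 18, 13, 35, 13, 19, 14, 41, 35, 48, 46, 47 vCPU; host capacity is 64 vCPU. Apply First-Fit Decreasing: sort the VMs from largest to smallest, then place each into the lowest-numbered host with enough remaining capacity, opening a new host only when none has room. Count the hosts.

Sorted descending: 48, 47, 46, 46, 43, 42, 41, 35, 35, 19, 19, 18, 14, 13, 13, 9, 7, 6.
host 1: place 48 vCPU, 16 vCPU left
host 2: place 47 vCPU, 17 vCPU left
host 3: place 46 vCPU, 18 vCPU left
host 4: place 46 vCPU, 18 vCPU left
host 5: place 43 vCPU, 21 vCPU left
host 6: place 42 vCPU, 22 vCPU left
host 7: place 41 vCPU, 23 vCPU left
host 8: place 35 vCPU, 29 vCPU left
host 9: place 35 vCPU, 29 vCPU left
host 5: place 19 vCPU, 2 vCPU left
host 6: place 19 vCPU, 3 vCPU left
host 3: place 18 vCPU, 0 vCPU left
host 1: place 14 vCPU, 2 vCPU left
host 2: place 13 vCPU, 4 vCPU left
host 4: place 13 vCPU, 5 vCPU left
host 7: place 9 vCPU, 14 vCPU left
host 7: place 7 vCPU, 7 vCPU left
host 7: place 6 vCPU, 1 vCPU left

9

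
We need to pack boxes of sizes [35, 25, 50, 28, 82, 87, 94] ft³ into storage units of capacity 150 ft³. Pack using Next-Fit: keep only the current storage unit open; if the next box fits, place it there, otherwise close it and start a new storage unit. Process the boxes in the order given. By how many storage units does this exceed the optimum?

Next-Fit: [35,25,50,28] [82] [87] [94] → 4 storage units.
Total size 401 ft³; any packing needs at least ⌈401/150⌉ = 3 storage units.
An optimal packing achieves that bound: [94,50] [87,35,28] [82,25] → 3 storage units.
Excess: 4 − 3 = 1.

1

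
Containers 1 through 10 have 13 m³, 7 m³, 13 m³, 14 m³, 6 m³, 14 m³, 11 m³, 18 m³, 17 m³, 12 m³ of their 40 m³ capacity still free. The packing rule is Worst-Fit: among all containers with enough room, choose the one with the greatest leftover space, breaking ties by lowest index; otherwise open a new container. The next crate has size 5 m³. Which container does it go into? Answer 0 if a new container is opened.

Containers with room: container 1 (13 m³), container 2 (7 m³), container 3 (13 m³), container 4 (14 m³), container 5 (6 m³), container 6 (14 m³), container 7 (11 m³), container 8 (18 m³), container 9 (17 m³), container 10 (12 m³).
Most room is container 8 with 18 m³ free.

8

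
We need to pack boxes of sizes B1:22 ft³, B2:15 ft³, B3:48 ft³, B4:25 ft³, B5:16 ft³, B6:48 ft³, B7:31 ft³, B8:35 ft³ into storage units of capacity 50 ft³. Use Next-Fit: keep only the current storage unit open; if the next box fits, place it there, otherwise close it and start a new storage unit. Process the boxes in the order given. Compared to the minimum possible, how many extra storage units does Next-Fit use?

1

Next-Fit: [22,15] [48] [25,16] [48] [31] [35] → 6 storage units.
Total size 240 ft³; any packing needs at least ⌈240/50⌉ = 5 storage units.
An optimal packing achieves that bound: [48] [48] [35,15] [31,16] [25,22] → 5 storage units.
Excess: 6 − 5 = 1.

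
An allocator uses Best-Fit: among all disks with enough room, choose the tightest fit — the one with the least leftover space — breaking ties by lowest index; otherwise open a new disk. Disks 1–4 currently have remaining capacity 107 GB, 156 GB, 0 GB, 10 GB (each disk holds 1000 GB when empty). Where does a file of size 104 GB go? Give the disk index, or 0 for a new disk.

Disks with room: disk 1 (107 GB), disk 2 (156 GB).
Tightest fit is disk 1 with 107 GB free.

1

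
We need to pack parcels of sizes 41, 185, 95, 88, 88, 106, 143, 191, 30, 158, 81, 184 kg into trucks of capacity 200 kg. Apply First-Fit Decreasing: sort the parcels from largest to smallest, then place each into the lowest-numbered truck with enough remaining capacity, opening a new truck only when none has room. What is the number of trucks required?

Sorted descending: 191, 185, 184, 158, 143, 106, 95, 88, 88, 81, 41, 30.
191 kg → truck 1 (remaining 9 kg)
185 kg → truck 2 (remaining 15 kg)
184 kg → truck 3 (remaining 16 kg)
158 kg → truck 4 (remaining 42 kg)
143 kg → truck 5 (remaining 57 kg)
106 kg → truck 6 (remaining 94 kg)
95 kg → truck 7 (remaining 105 kg)
88 kg → truck 6 (remaining 6 kg)
88 kg → truck 7 (remaining 17 kg)
81 kg → truck 8 (remaining 119 kg)
41 kg → truck 4 (remaining 1 kg)
30 kg → truck 5 (remaining 27 kg)

8 trucks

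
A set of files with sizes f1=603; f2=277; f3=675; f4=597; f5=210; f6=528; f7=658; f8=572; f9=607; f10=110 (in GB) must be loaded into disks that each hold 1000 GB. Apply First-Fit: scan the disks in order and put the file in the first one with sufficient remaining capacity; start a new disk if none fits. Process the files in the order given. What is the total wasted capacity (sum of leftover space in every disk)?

Put f1 (603 GB) in disk 1; 397 GB remain.
Put f2 (277 GB) in disk 1; 120 GB remain.
Put f3 (675 GB) in disk 2; 325 GB remain.
Put f4 (597 GB) in disk 3; 403 GB remain.
Put f5 (210 GB) in disk 2; 115 GB remain.
Put f6 (528 GB) in disk 4; 472 GB remain.
Put f7 (658 GB) in disk 5; 342 GB remain.
Put f8 (572 GB) in disk 6; 428 GB remain.
Put f9 (607 GB) in disk 7; 393 GB remain.
Put f10 (110 GB) in disk 1; 10 GB remain.
7 disks × 1000 GB = 7000 GB; used 4837 GB; unused 2163 GB.

2163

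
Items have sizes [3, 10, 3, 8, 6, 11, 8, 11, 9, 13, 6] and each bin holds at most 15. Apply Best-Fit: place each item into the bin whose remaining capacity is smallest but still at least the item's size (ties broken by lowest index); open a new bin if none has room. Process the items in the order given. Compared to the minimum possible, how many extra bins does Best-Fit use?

Best-Fit: [3,10] [3,8] [6,8] [11] [11] [9,6] [13] → 7 bins.
7 items exceed 7.5 (half the capacity), and no two of those can share a bin, so at least 7 bins are needed.
So 7 is already optimal.

0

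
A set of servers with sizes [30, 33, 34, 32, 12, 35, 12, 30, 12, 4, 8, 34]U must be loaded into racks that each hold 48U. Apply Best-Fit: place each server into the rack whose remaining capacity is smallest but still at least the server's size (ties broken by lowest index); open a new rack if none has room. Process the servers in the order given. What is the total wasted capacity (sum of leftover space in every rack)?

60

Put 30U in rack 1; 18U remain.
Put 33U in rack 2; 15U remain.
Put 34U in rack 3; 14U remain.
Put 32U in rack 4; 16U remain.
Put 12U in rack 3; 2U remain.
Put 35U in rack 5; 13U remain.
Put 12U in rack 5; 1U remain.
Put 30U in rack 6; 18U remain.
Put 12U in rack 2; 3U remain.
Put 4U in rack 4; 12U remain.
Put 8U in rack 4; 4U remain.
Put 34U in rack 7; 14U remain.
7 racks × 48U = 336U; used 276U; unused 60U.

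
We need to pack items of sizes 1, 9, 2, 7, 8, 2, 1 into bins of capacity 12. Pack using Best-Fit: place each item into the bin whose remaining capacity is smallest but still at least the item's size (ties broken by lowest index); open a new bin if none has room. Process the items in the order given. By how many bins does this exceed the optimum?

Best-Fit: [1,9,2] [7] [8,2,1] → 3 bins.
Total size 30; any packing needs at least ⌈30/12⌉ = 3 bins.
So 3 is already optimal.

0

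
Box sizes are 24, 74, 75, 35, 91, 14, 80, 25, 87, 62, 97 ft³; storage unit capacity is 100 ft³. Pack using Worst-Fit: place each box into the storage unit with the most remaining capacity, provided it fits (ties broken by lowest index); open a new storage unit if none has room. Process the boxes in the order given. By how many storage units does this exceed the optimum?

1

Worst-Fit: [24,74] [75] [35,14,25] [91] [80] [87] [62] [97] → 8 storage units.
Total size 664 ft³; any packing needs at least ⌈664/100⌉ = 7 storage units.
An optimal packing achieves that bound: [97] [91] [87] [80,14] [75,25] [74,24] [62,35] → 7 storage units.
Excess: 8 − 7 = 1.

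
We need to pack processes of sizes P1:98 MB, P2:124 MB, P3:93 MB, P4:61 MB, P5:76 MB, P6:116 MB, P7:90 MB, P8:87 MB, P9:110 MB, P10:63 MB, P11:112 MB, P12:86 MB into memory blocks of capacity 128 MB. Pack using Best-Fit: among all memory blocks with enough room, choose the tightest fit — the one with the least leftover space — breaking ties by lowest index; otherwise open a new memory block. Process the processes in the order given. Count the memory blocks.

P1 (98 MB) → memory block 1 (remaining 30 MB)
P2 (124 MB) → memory block 2 (remaining 4 MB)
P3 (93 MB) → memory block 3 (remaining 35 MB)
P4 (61 MB) → memory block 4 (remaining 67 MB)
P5 (76 MB) → memory block 5 (remaining 52 MB)
P6 (116 MB) → memory block 6 (remaining 12 MB)
P7 (90 MB) → memory block 7 (remaining 38 MB)
P8 (87 MB) → memory block 8 (remaining 41 MB)
P9 (110 MB) → memory block 9 (remaining 18 MB)
P10 (63 MB) → memory block 4 (remaining 4 MB)
P11 (112 MB) → memory block 10 (remaining 16 MB)
P12 (86 MB) → memory block 11 (remaining 42 MB)

11 memory blocks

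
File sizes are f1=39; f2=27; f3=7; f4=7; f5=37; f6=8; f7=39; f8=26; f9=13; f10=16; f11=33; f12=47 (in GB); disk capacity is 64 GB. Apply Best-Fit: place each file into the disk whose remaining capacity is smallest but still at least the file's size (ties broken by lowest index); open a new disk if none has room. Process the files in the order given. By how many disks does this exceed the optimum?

1

Best-Fit: [39,7,7,8] [27,37] [39,13] [26,16] [33] [47] → 6 disks.
Total size 299 GB; any packing needs at least ⌈299/64⌉ = 5 disks.
An optimal packing achieves that bound: [47,16] [39,13,8] [39,7,7] [37,27] [33,26] → 5 disks.
Excess: 6 − 5 = 1.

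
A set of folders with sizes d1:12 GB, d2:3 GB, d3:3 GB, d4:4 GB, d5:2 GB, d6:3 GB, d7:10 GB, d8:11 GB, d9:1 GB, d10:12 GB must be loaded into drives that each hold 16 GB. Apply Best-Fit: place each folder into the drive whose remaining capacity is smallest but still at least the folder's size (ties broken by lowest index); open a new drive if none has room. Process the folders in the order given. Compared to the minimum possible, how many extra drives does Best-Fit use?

1

Best-Fit: [12,3,1] [3,4,2,3] [10] [11] [12] → 5 drives.
Total size 61 GB; any packing needs at least ⌈61/16⌉ = 4 drives.
An optimal packing achieves that bound: [12,4] [12,3,1] [11,3,2] [10,3] → 4 drives.
Excess: 5 − 4 = 1.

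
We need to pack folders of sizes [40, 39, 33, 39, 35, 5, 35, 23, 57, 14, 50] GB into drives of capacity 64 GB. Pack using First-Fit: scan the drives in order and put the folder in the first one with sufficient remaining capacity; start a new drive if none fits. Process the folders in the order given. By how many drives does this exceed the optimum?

0

First-Fit: [40,5,14] [39,23] [33] [39] [35] [35] [57] [50] → 8 drives.
8 folders exceed 32 GB (half the capacity), and no two of those can share a drive, so at least 8 drives are needed.
So 8 is already optimal.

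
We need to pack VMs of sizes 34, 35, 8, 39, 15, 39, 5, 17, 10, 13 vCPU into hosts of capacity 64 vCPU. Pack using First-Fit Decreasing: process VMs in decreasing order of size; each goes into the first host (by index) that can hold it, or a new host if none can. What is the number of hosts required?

4

Sorted descending: 39, 39, 35, 34, 17, 15, 13, 10, 8, 5.
host 1: place 39 vCPU, 25 vCPU left
host 2: place 39 vCPU, 25 vCPU left
host 3: place 35 vCPU, 29 vCPU left
host 4: place 34 vCPU, 30 vCPU left
host 1: place 17 vCPU, 8 vCPU left
host 2: place 15 vCPU, 10 vCPU left
host 3: place 13 vCPU, 16 vCPU left
host 2: place 10 vCPU, 0 vCPU left
host 1: place 8 vCPU, 0 vCPU left
host 3: place 5 vCPU, 11 vCPU left
Final hosts: [39,17,8] [39,15,10] [35,13,5] [34].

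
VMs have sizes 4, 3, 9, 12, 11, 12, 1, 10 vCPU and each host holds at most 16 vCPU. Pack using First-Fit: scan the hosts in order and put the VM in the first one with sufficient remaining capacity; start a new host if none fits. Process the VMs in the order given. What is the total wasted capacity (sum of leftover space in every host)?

Put 4 vCPU in host 1; 12 vCPU remain.
Put 3 vCPU in host 1; 9 vCPU remain.
Put 9 vCPU in host 1; 0 vCPU remain.
Put 12 vCPU in host 2; 4 vCPU remain.
Put 11 vCPU in host 3; 5 vCPU remain.
Put 12 vCPU in host 4; 4 vCPU remain.
Put 1 vCPU in host 2; 3 vCPU remain.
Put 10 vCPU in host 5; 6 vCPU remain.
5 hosts × 16 vCPU = 80 vCPU; used 62 vCPU; unused 18 vCPU.

18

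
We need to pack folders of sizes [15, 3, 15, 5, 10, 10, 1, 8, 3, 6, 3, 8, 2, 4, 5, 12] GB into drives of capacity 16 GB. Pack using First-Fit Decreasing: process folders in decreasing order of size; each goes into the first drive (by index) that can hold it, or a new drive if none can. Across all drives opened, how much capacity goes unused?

Sorted descending: 15, 15, 12, 10, 10, 8, 8, 6, 5, 5, 4, 3, 3, 3, 2, 1.
drive 1: place 15 GB, 1 GB left
drive 2: place 15 GB, 1 GB left
drive 3: place 12 GB, 4 GB left
drive 4: place 10 GB, 6 GB left
drive 5: place 10 GB, 6 GB left
drive 6: place 8 GB, 8 GB left
drive 6: place 8 GB, 0 GB left
drive 4: place 6 GB, 0 GB left
drive 5: place 5 GB, 1 GB left
drive 7: place 5 GB, 11 GB left
drive 3: place 4 GB, 0 GB left
drive 7: place 3 GB, 8 GB left
drive 7: place 3 GB, 5 GB left
drive 7: place 3 GB, 2 GB left
drive 7: place 2 GB, 0 GB left
drive 1: place 1 GB, 0 GB left
7 drives × 16 GB = 112 GB; used 110 GB; unused 2 GB.

2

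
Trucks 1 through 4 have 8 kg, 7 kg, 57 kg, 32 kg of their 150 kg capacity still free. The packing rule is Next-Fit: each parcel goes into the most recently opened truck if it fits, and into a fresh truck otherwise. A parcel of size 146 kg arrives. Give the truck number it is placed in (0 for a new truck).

0

Next-Fit only looks at truck 4, which has 32 kg free.
146 kg does not fit, so a new truck is opened.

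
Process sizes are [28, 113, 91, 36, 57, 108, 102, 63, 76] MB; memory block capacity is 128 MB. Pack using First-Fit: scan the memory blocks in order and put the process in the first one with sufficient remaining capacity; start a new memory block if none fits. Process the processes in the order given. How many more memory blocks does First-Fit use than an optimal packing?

1

First-Fit: [28,91] [113] [36,57] [108] [102] [63] [76] → 7 memory blocks.
Total size 674 MB; any packing needs at least ⌈674/128⌉ = 6 memory blocks.
An optimal packing achieves that bound: [113] [108] [102] [91,36] [76,28] [63,57] → 6 memory blocks.
Excess: 7 − 6 = 1.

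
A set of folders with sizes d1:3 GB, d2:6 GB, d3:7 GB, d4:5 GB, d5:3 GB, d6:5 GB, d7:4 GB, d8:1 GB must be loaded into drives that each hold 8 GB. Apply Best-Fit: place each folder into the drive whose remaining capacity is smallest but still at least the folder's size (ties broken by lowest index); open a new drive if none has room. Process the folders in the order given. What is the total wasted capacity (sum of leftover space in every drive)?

drive 1: place d1 (3 GB), 5 GB left
drive 2: place d2 (6 GB), 2 GB left
drive 3: place d3 (7 GB), 1 GB left
drive 1: place d4 (5 GB), 0 GB left
drive 4: place d5 (3 GB), 5 GB left
drive 4: place d6 (5 GB), 0 GB left
drive 5: place d7 (4 GB), 4 GB left
drive 3: place d8 (1 GB), 0 GB left
5 drives × 8 GB = 40 GB; used 34 GB; unused 6 GB.

6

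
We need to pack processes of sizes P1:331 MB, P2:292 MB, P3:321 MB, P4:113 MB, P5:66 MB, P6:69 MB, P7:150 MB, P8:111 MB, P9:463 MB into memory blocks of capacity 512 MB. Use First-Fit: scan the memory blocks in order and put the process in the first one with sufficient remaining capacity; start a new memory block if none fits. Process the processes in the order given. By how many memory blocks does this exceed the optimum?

0

First-Fit: [331,113,66] [292,69,150] [321,111] [463] → 4 memory blocks.
Total size 1916 MB; any packing needs at least ⌈1916/512⌉ = 4 memory blocks.
So 4 is already optimal.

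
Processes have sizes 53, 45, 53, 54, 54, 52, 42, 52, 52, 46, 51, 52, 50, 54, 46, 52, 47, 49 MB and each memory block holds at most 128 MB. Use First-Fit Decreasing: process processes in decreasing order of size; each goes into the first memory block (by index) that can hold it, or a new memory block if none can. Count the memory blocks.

9

Sorted descending: 54, 54, 54, 53, 53, 52, 52, 52, 52, 52, 51, 50, 49, 47, 46, 46, 45, 42.
memory block 1: place 54 MB, 74 MB left
memory block 1: place 54 MB, 20 MB left
memory block 2: place 54 MB, 74 MB left
memory block 2: place 53 MB, 21 MB left
memory block 3: place 53 MB, 75 MB left
memory block 3: place 52 MB, 23 MB left
memory block 4: place 52 MB, 76 MB left
memory block 4: place 52 MB, 24 MB left
memory block 5: place 52 MB, 76 MB left
memory block 5: place 52 MB, 24 MB left
memory block 6: place 51 MB, 77 MB left
memory block 6: place 50 MB, 27 MB left
memory block 7: place 49 MB, 79 MB left
memory block 7: place 47 MB, 32 MB left
memory block 8: place 46 MB, 82 MB left
memory block 8: place 46 MB, 36 MB left
memory block 9: place 45 MB, 83 MB left
memory block 9: place 42 MB, 41 MB left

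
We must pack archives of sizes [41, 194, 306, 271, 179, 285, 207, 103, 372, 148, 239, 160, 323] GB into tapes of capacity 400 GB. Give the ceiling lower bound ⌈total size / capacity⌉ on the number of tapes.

8 tapes

Total size = 41 + 194 + 306 + 271 + 179 + 285 + 207 + 103 + 372 + 148 + 239 + 160 + 323 = 2828 GB.
⌈2828 / 400⌉ = 8.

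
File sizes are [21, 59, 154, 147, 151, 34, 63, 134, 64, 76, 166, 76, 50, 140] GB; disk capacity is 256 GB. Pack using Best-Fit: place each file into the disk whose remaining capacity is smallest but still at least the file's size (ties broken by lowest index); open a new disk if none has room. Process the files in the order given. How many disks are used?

6

Put 21 GB in disk 1; 235 GB remain.
Put 59 GB in disk 1; 176 GB remain.
Put 154 GB in disk 1; 22 GB remain.
Put 147 GB in disk 2; 109 GB remain.
Put 151 GB in disk 3; 105 GB remain.
Put 34 GB in disk 3; 71 GB remain.
Put 63 GB in disk 3; 8 GB remain.
Put 134 GB in disk 4; 122 GB remain.
Put 64 GB in disk 2; 45 GB remain.
Put 76 GB in disk 4; 46 GB remain.
Put 166 GB in disk 5; 90 GB remain.
Put 76 GB in disk 5; 14 GB remain.
Put 50 GB in disk 6; 206 GB remain.
Put 140 GB in disk 6; 66 GB remain.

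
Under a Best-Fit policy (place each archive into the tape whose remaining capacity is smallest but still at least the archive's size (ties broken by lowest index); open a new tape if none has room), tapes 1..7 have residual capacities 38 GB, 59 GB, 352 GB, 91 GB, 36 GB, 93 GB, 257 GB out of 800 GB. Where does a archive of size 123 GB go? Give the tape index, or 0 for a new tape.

7

Tapes with room: tape 3 (352 GB), tape 7 (257 GB).
Tightest fit is tape 7 with 257 GB free.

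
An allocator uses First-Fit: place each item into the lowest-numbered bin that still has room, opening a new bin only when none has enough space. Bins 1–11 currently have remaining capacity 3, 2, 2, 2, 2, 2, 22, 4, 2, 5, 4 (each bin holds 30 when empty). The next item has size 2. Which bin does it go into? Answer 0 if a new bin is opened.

1

Bins with room: bin 1 (3), bin 2 (2), bin 3 (2), bin 4 (2), bin 5 (2), bin 6 (2), bin 7 (22), bin 8 (4), bin 9 (2), bin 10 (5), bin 11 (4).
The first with room is bin 1.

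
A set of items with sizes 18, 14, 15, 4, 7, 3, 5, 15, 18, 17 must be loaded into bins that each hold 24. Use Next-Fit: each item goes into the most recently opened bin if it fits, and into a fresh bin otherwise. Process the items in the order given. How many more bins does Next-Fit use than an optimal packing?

Next-Fit: [18] [14] [15,4] [7,3,5] [15] [18] [17] → 7 bins.
6 items exceed 12 (half the capacity), and no two of those can share a bin, so at least 6 bins are needed.
An optimal packing achieves that bound: [18,5] [18,4] [17,7] [15,3] [15] [14] → 6 bins.
Excess: 7 − 6 = 1.

1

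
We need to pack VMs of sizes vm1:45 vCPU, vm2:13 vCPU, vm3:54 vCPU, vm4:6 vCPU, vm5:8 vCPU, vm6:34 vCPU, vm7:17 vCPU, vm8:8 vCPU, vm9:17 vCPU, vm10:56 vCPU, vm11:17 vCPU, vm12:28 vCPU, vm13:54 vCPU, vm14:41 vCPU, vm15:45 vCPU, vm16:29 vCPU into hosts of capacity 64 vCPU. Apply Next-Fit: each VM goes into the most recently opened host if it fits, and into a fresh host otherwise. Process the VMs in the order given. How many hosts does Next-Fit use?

host 1: place vm1 (45 vCPU), 19 vCPU left
host 1: place vm2 (13 vCPU), 6 vCPU left
host 2: place vm3 (54 vCPU), 10 vCPU left
host 2: place vm4 (6 vCPU), 4 vCPU left
host 3: place vm5 (8 vCPU), 56 vCPU left
host 3: place vm6 (34 vCPU), 22 vCPU left
host 3: place vm7 (17 vCPU), 5 vCPU left
host 4: place vm8 (8 vCPU), 56 vCPU left
host 4: place vm9 (17 vCPU), 39 vCPU left
host 5: place vm10 (56 vCPU), 8 vCPU left
host 6: place vm11 (17 vCPU), 47 vCPU left
host 6: place vm12 (28 vCPU), 19 vCPU left
host 7: place vm13 (54 vCPU), 10 vCPU left
host 8: place vm14 (41 vCPU), 23 vCPU left
host 9: place vm15 (45 vCPU), 19 vCPU left
host 10: place vm16 (29 vCPU), 35 vCPU left

10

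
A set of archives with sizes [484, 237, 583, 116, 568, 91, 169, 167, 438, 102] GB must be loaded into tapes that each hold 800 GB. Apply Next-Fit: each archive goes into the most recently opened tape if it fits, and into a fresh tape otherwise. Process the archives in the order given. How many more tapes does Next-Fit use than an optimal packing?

1

Next-Fit: [484,237] [583,116] [568,91] [169,167,438] [102] → 5 tapes.
Total size 2955 GB; any packing needs at least ⌈2955/800⌉ = 4 tapes.
An optimal packing achieves that bound: [583,169] [568,167] [484,237] [438,116,102,91] → 4 tapes.
Excess: 5 − 4 = 1.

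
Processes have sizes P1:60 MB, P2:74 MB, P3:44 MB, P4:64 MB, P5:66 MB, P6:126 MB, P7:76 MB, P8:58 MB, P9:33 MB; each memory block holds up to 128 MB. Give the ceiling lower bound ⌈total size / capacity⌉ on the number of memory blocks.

Total size = 60 + 74 + 44 + 64 + 66 + 126 + 76 + 58 + 33 = 601 MB.
⌈601 / 128⌉ = 5.

5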